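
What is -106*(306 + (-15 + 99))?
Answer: -41340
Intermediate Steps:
-106*(306 + (-15 + 99)) = -106*(306 + 84) = -106*390 = -41340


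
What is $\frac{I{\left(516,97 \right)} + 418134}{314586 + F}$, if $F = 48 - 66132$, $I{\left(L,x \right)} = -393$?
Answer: $\frac{139247}{82834} \approx 1.681$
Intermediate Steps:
$F = -66084$ ($F = 48 - 66132 = -66084$)
$\frac{I{\left(516,97 \right)} + 418134}{314586 + F} = \frac{-393 + 418134}{314586 - 66084} = \frac{417741}{248502} = 417741 \cdot \frac{1}{248502} = \frac{139247}{82834}$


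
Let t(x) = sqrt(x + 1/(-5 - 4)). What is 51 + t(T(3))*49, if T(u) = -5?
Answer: 51 + 49*I*sqrt(46)/3 ≈ 51.0 + 110.78*I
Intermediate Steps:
t(x) = sqrt(-1/9 + x) (t(x) = sqrt(x + 1/(-9)) = sqrt(x - 1/9) = sqrt(-1/9 + x))
51 + t(T(3))*49 = 51 + (sqrt(-1 + 9*(-5))/3)*49 = 51 + (sqrt(-1 - 45)/3)*49 = 51 + (sqrt(-46)/3)*49 = 51 + ((I*sqrt(46))/3)*49 = 51 + (I*sqrt(46)/3)*49 = 51 + 49*I*sqrt(46)/3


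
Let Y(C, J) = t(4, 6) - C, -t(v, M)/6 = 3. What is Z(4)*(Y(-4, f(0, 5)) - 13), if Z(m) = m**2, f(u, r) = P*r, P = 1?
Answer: -432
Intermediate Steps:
t(v, M) = -18 (t(v, M) = -6*3 = -18)
f(u, r) = r (f(u, r) = 1*r = r)
Y(C, J) = -18 - C
Z(4)*(Y(-4, f(0, 5)) - 13) = 4**2*((-18 - 1*(-4)) - 13) = 16*((-18 + 4) - 13) = 16*(-14 - 13) = 16*(-27) = -432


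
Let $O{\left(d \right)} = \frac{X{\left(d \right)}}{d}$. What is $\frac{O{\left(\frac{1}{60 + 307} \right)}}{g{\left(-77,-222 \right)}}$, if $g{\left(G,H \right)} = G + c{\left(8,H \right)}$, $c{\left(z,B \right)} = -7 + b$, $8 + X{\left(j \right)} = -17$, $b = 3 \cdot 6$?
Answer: $\frac{9175}{66} \approx 139.02$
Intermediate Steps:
$b = 18$
$X{\left(j \right)} = -25$ ($X{\left(j \right)} = -8 - 17 = -25$)
$c{\left(z,B \right)} = 11$ ($c{\left(z,B \right)} = -7 + 18 = 11$)
$g{\left(G,H \right)} = 11 + G$ ($g{\left(G,H \right)} = G + 11 = 11 + G$)
$O{\left(d \right)} = - \frac{25}{d}$
$\frac{O{\left(\frac{1}{60 + 307} \right)}}{g{\left(-77,-222 \right)}} = \frac{\left(-25\right) \frac{1}{\frac{1}{60 + 307}}}{11 - 77} = \frac{\left(-25\right) \frac{1}{\frac{1}{367}}}{-66} = - 25 \frac{1}{\frac{1}{367}} \left(- \frac{1}{66}\right) = \left(-25\right) 367 \left(- \frac{1}{66}\right) = \left(-9175\right) \left(- \frac{1}{66}\right) = \frac{9175}{66}$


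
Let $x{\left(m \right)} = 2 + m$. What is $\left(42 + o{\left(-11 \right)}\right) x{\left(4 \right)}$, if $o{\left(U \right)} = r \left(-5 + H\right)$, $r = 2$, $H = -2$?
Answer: $168$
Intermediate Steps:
$o{\left(U \right)} = -14$ ($o{\left(U \right)} = 2 \left(-5 - 2\right) = 2 \left(-7\right) = -14$)
$\left(42 + o{\left(-11 \right)}\right) x{\left(4 \right)} = \left(42 - 14\right) \left(2 + 4\right) = 28 \cdot 6 = 168$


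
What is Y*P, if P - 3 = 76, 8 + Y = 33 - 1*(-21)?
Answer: 3634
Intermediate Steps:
Y = 46 (Y = -8 + (33 - 1*(-21)) = -8 + (33 + 21) = -8 + 54 = 46)
P = 79 (P = 3 + 76 = 79)
Y*P = 46*79 = 3634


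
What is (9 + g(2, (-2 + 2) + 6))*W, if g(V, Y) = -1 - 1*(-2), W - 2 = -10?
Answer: -80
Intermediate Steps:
W = -8 (W = 2 - 10 = -8)
g(V, Y) = 1 (g(V, Y) = -1 + 2 = 1)
(9 + g(2, (-2 + 2) + 6))*W = (9 + 1)*(-8) = 10*(-8) = -80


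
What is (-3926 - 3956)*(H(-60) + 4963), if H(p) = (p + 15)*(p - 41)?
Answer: -74942056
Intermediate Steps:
H(p) = (-41 + p)*(15 + p) (H(p) = (15 + p)*(-41 + p) = (-41 + p)*(15 + p))
(-3926 - 3956)*(H(-60) + 4963) = (-3926 - 3956)*((-615 + (-60)² - 26*(-60)) + 4963) = -7882*((-615 + 3600 + 1560) + 4963) = -7882*(4545 + 4963) = -7882*9508 = -74942056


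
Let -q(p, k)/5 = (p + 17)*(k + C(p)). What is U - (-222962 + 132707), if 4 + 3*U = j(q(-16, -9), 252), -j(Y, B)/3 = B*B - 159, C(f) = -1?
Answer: 80726/3 ≈ 26909.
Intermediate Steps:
q(p, k) = -5*(-1 + k)*(17 + p) (q(p, k) = -5*(p + 17)*(k - 1) = -5*(17 + p)*(-1 + k) = -5*(-1 + k)*(17 + p))
j(Y, B) = 477 - 3*B² (j(Y, B) = -3*(B*B - 159) = -3*(B² - 159) = -3*(-159 + B²) = 477 - 3*B²)
U = -190039/3 (U = -4/3 + (477 - 3*252²)/3 = -4/3 + (477 - 3*63504)/3 = -4/3 + (477 - 190512)/3 = -4/3 + (⅓)*(-190035) = -4/3 - 63345 = -190039/3 ≈ -63346.)
U - (-222962 + 132707) = -190039/3 - (-222962 + 132707) = -190039/3 - 1*(-90255) = -190039/3 + 90255 = 80726/3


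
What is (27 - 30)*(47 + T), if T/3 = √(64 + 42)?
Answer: -141 - 9*√106 ≈ -233.66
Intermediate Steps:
T = 3*√106 (T = 3*√(64 + 42) = 3*√106 ≈ 30.887)
(27 - 30)*(47 + T) = (27 - 30)*(47 + 3*√106) = -3*(47 + 3*√106) = -141 - 9*√106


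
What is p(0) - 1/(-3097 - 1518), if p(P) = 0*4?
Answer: 1/4615 ≈ 0.00021668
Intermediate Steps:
p(P) = 0
p(0) - 1/(-3097 - 1518) = 0 - 1/(-3097 - 1518) = 0 - 1/(-4615) = 0 - 1*(-1/4615) = 0 + 1/4615 = 1/4615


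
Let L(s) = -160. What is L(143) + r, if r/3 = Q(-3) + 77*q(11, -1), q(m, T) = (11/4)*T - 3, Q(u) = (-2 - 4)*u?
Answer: -5737/4 ≈ -1434.3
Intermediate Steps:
Q(u) = -6*u
q(m, T) = -3 + 11*T/4 (q(m, T) = (11*(1/4))*T - 3 = 11*T/4 - 3 = -3 + 11*T/4)
r = -5097/4 (r = 3*(-6*(-3) + 77*(-3 + (11/4)*(-1))) = 3*(18 + 77*(-3 - 11/4)) = 3*(18 + 77*(-23/4)) = 3*(18 - 1771/4) = 3*(-1699/4) = -5097/4 ≈ -1274.3)
L(143) + r = -160 - 5097/4 = -5737/4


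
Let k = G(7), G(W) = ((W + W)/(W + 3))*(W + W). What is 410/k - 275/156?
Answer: 146425/7644 ≈ 19.156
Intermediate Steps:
G(W) = 4*W²/(3 + W) (G(W) = ((2*W)/(3 + W))*(2*W) = (2*W/(3 + W))*(2*W) = 4*W²/(3 + W))
k = 98/5 (k = 4*7²/(3 + 7) = 4*49/10 = 4*49*(⅒) = 98/5 ≈ 19.600)
410/k - 275/156 = 410/(98/5) - 275/156 = 410*(5/98) - 275*1/156 = 1025/49 - 275/156 = 146425/7644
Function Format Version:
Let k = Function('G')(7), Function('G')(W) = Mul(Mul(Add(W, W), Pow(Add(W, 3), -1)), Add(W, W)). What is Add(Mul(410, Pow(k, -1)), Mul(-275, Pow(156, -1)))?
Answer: Rational(146425, 7644) ≈ 19.156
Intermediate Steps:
Function('G')(W) = Mul(4, Pow(W, 2), Pow(Add(3, W), -1)) (Function('G')(W) = Mul(Mul(Mul(2, W), Pow(Add(3, W), -1)), Mul(2, W)) = Mul(Mul(2, W, Pow(Add(3, W), -1)), Mul(2, W)) = Mul(4, Pow(W, 2), Pow(Add(3, W), -1)))
k = Rational(98, 5) (k = Mul(4, Pow(7, 2), Pow(Add(3, 7), -1)) = Mul(4, 49, Pow(10, -1)) = Mul(4, 49, Rational(1, 10)) = Rational(98, 5) ≈ 19.600)
Add(Mul(410, Pow(k, -1)), Mul(-275, Pow(156, -1))) = Add(Mul(410, Pow(Rational(98, 5), -1)), Mul(-275, Pow(156, -1))) = Add(Mul(410, Rational(5, 98)), Mul(-275, Rational(1, 156))) = Add(Rational(1025, 49), Rational(-275, 156)) = Rational(146425, 7644)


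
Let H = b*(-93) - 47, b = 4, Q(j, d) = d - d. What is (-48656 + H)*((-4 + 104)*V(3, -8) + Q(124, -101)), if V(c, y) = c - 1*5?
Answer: 9815000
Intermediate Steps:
V(c, y) = -5 + c (V(c, y) = c - 5 = -5 + c)
Q(j, d) = 0
H = -419 (H = 4*(-93) - 47 = -372 - 47 = -419)
(-48656 + H)*((-4 + 104)*V(3, -8) + Q(124, -101)) = (-48656 - 419)*((-4 + 104)*(-5 + 3) + 0) = -49075*(100*(-2) + 0) = -49075*(-200 + 0) = -49075*(-200) = 9815000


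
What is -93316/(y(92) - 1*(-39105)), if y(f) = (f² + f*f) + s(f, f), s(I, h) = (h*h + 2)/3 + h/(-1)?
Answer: -93316/58763 ≈ -1.5880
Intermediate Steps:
s(I, h) = ⅔ - h + h²/3 (s(I, h) = (h² + 2)*(⅓) + h*(-1) = (2 + h²)*(⅓) - h = (⅔ + h²/3) - h = ⅔ - h + h²/3)
y(f) = ⅔ - f + 7*f²/3 (y(f) = (f² + f*f) + (⅔ - f + f²/3) = (f² + f²) + (⅔ - f + f²/3) = 2*f² + (⅔ - f + f²/3) = ⅔ - f + 7*f²/3)
-93316/(y(92) - 1*(-39105)) = -93316/((⅔ - 1*92 + (7/3)*92²) - 1*(-39105)) = -93316/((⅔ - 92 + (7/3)*8464) + 39105) = -93316/((⅔ - 92 + 59248/3) + 39105) = -93316/(19658 + 39105) = -93316/58763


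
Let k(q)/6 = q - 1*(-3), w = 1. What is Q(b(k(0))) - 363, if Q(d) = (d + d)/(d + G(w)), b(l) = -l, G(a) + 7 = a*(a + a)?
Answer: -8313/23 ≈ -361.43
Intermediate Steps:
k(q) = 18 + 6*q (k(q) = 6*(q - 1*(-3)) = 6*(q + 3) = 6*(3 + q) = 18 + 6*q)
G(a) = -7 + 2*a² (G(a) = -7 + a*(a + a) = -7 + a*(2*a) = -7 + 2*a²)
Q(d) = 2*d/(-5 + d) (Q(d) = (d + d)/(d + (-7 + 2*1²)) = (2*d)/(d + (-7 + 2*1)) = (2*d)/(d + (-7 + 2)) = (2*d)/(d - 5) = (2*d)/(-5 + d) = 2*d/(-5 + d))
Q(b(k(0))) - 363 = 2*(-(18 + 6*0))/(-5 - (18 + 6*0)) - 363 = 2*(-(18 + 0))/(-5 - (18 + 0)) - 363 = 2*(-1*18)/(-5 - 1*18) - 363 = 2*(-18)/(-5 - 18) - 363 = 2*(-18)/(-23) - 363 = 2*(-18)*(-1/23) - 363 = 36/23 - 363 = -8313/23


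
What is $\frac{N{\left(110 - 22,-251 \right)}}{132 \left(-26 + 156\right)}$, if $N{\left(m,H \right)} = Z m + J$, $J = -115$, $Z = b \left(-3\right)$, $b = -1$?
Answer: $\frac{149}{17160} \approx 0.008683$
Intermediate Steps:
$Z = 3$ ($Z = \left(-1\right) \left(-3\right) = 3$)
$N{\left(m,H \right)} = -115 + 3 m$ ($N{\left(m,H \right)} = 3 m - 115 = -115 + 3 m$)
$\frac{N{\left(110 - 22,-251 \right)}}{132 \left(-26 + 156\right)} = \frac{-115 + 3 \left(110 - 22\right)}{132 \left(-26 + 156\right)} = \frac{-115 + 3 \cdot 88}{132 \cdot 130} = \frac{-115 + 264}{17160} = 149 \cdot \frac{1}{17160} = \frac{149}{17160}$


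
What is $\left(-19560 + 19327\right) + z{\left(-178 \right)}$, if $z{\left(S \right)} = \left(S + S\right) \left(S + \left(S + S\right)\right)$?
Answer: $189871$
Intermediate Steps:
$z{\left(S \right)} = 6 S^{2}$ ($z{\left(S \right)} = 2 S \left(S + 2 S\right) = 2 S 3 S = 6 S^{2}$)
$\left(-19560 + 19327\right) + z{\left(-178 \right)} = \left(-19560 + 19327\right) + 6 \left(-178\right)^{2} = -233 + 6 \cdot 31684 = -233 + 190104 = 189871$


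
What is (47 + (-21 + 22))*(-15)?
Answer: -720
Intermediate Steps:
(47 + (-21 + 22))*(-15) = (47 + 1)*(-15) = 48*(-15) = -720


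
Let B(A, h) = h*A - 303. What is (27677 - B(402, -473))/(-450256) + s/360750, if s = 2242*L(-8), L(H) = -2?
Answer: -20176975601/40607463000 ≈ -0.49688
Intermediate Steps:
B(A, h) = -303 + A*h (B(A, h) = A*h - 303 = -303 + A*h)
s = -4484 (s = 2242*(-2) = -4484)
(27677 - B(402, -473))/(-450256) + s/360750 = (27677 - (-303 + 402*(-473)))/(-450256) - 4484/360750 = (27677 - (-303 - 190146))*(-1/450256) - 4484*1/360750 = (27677 - 1*(-190449))*(-1/450256) - 2242/180375 = (27677 + 190449)*(-1/450256) - 2242/180375 = 218126*(-1/450256) - 2242/180375 = -109063/225128 - 2242/180375 = -20176975601/40607463000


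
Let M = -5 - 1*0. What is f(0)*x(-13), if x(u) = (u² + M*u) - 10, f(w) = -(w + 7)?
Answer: -1568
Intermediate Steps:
f(w) = -7 - w (f(w) = -(7 + w) = -7 - w)
M = -5 (M = -5 + 0 = -5)
x(u) = -10 + u² - 5*u (x(u) = (u² - 5*u) - 10 = -10 + u² - 5*u)
f(0)*x(-13) = (-7 - 1*0)*(-10 + (-13)² - 5*(-13)) = (-7 + 0)*(-10 + 169 + 65) = -7*224 = -1568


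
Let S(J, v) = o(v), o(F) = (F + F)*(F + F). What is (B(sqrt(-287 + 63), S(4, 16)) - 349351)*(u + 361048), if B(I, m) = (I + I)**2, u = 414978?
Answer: -271800778422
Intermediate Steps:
o(F) = 4*F**2 (o(F) = (2*F)*(2*F) = 4*F**2)
S(J, v) = 4*v**2
B(I, m) = 4*I**2 (B(I, m) = (2*I)**2 = 4*I**2)
(B(sqrt(-287 + 63), S(4, 16)) - 349351)*(u + 361048) = (4*(sqrt(-287 + 63))**2 - 349351)*(414978 + 361048) = (4*(sqrt(-224))**2 - 349351)*776026 = (4*(4*I*sqrt(14))**2 - 349351)*776026 = (4*(-224) - 349351)*776026 = (-896 - 349351)*776026 = -350247*776026 = -271800778422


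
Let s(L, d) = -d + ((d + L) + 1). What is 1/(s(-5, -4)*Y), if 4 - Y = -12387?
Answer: -1/49564 ≈ -2.0176e-5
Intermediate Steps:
Y = 12391 (Y = 4 - 1*(-12387) = 4 + 12387 = 12391)
s(L, d) = 1 + L (s(L, d) = -d + ((L + d) + 1) = -d + (1 + L + d) = 1 + L)
1/(s(-5, -4)*Y) = 1/((1 - 5)*12391) = 1/(-4*12391) = 1/(-49564) = -1/49564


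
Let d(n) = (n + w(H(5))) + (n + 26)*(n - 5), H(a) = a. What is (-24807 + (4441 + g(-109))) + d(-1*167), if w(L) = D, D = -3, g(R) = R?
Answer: 3607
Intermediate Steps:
w(L) = -3
d(n) = -3 + n + (-5 + n)*(26 + n) (d(n) = (n - 3) + (n + 26)*(n - 5) = (-3 + n) + (26 + n)*(-5 + n) = (-3 + n) + (-5 + n)*(26 + n) = -3 + n + (-5 + n)*(26 + n))
(-24807 + (4441 + g(-109))) + d(-1*167) = (-24807 + (4441 - 109)) + (-133 + (-1*167)**2 + 22*(-1*167)) = (-24807 + 4332) + (-133 + (-167)**2 + 22*(-167)) = -20475 + (-133 + 27889 - 3674) = -20475 + 24082 = 3607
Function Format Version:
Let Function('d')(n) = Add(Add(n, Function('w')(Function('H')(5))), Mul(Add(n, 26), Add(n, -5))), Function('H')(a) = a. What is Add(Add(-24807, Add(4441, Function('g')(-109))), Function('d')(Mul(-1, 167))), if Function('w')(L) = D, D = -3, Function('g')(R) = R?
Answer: 3607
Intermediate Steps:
Function('w')(L) = -3
Function('d')(n) = Add(-3, n, Mul(Add(-5, n), Add(26, n))) (Function('d')(n) = Add(Add(n, -3), Mul(Add(n, 26), Add(n, -5))) = Add(Add(-3, n), Mul(Add(26, n), Add(-5, n))) = Add(Add(-3, n), Mul(Add(-5, n), Add(26, n))) = Add(-3, n, Mul(Add(-5, n), Add(26, n))))
Add(Add(-24807, Add(4441, Function('g')(-109))), Function('d')(Mul(-1, 167))) = Add(Add(-24807, Add(4441, -109)), Add(-133, Pow(Mul(-1, 167), 2), Mul(22, Mul(-1, 167)))) = Add(Add(-24807, 4332), Add(-133, Pow(-167, 2), Mul(22, -167))) = Add(-20475, Add(-133, 27889, -3674)) = Add(-20475, 24082) = 3607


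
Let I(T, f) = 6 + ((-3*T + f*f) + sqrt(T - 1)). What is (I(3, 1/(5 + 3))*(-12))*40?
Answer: 2865/2 - 480*sqrt(2) ≈ 753.68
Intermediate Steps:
I(T, f) = 6 + f**2 + sqrt(-1 + T) - 3*T (I(T, f) = 6 + ((-3*T + f**2) + sqrt(-1 + T)) = 6 + ((f**2 - 3*T) + sqrt(-1 + T)) = 6 + (f**2 + sqrt(-1 + T) - 3*T) = 6 + f**2 + sqrt(-1 + T) - 3*T)
(I(3, 1/(5 + 3))*(-12))*40 = ((6 + (1/(5 + 3))**2 + sqrt(-1 + 3) - 3*3)*(-12))*40 = ((6 + (1/8)**2 + sqrt(2) - 9)*(-12))*40 = ((6 + 1/64 + sqrt(2) - 9)*(-12))*40 = ((-191/64 + sqrt(2))*(-12))*40 = (573/16 - 12*sqrt(2))*40 = 2865/2 - 480*sqrt(2)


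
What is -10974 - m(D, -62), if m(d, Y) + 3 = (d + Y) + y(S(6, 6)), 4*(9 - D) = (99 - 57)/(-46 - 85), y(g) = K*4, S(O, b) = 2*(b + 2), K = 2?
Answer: -2862633/262 ≈ -10926.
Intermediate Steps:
S(O, b) = 4 + 2*b (S(O, b) = 2*(2 + b) = 4 + 2*b)
y(g) = 8 (y(g) = 2*4 = 8)
D = 2379/262 (D = 9 - (99 - 57)/(4*(-46 - 85)) = 9 - 21/(2*(-131)) = 9 - 21*(-1)/(2*131) = 9 - 1/4*(-42/131) = 9 + 21/262 = 2379/262 ≈ 9.0802)
m(d, Y) = 5 + Y + d (m(d, Y) = -3 + ((d + Y) + 8) = -3 + ((Y + d) + 8) = -3 + (8 + Y + d) = 5 + Y + d)
-10974 - m(D, -62) = -10974 - (5 - 62 + 2379/262) = -10974 - 1*(-12555/262) = -10974 + 12555/262 = -2862633/262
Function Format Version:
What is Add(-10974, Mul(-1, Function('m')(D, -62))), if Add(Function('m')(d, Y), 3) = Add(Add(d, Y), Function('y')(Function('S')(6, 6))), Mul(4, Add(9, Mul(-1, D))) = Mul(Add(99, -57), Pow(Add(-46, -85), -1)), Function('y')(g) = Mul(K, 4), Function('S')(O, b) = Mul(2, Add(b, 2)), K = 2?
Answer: Rational(-2862633, 262) ≈ -10926.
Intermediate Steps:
Function('S')(O, b) = Add(4, Mul(2, b)) (Function('S')(O, b) = Mul(2, Add(2, b)) = Add(4, Mul(2, b)))
Function('y')(g) = 8 (Function('y')(g) = Mul(2, 4) = 8)
D = Rational(2379, 262) (D = Add(9, Mul(Rational(-1, 4), Mul(Add(99, -57), Pow(Add(-46, -85), -1)))) = Add(9, Mul(Rational(-1, 4), Mul(42, Pow(-131, -1)))) = Add(9, Mul(Rational(-1, 4), Mul(42, Rational(-1, 131)))) = Add(9, Mul(Rational(-1, 4), Rational(-42, 131))) = Add(9, Rational(21, 262)) = Rational(2379, 262) ≈ 9.0802)
Function('m')(d, Y) = Add(5, Y, d) (Function('m')(d, Y) = Add(-3, Add(Add(d, Y), 8)) = Add(-3, Add(Add(Y, d), 8)) = Add(-3, Add(8, Y, d)) = Add(5, Y, d))
Add(-10974, Mul(-1, Function('m')(D, -62))) = Add(-10974, Mul(-1, Add(5, -62, Rational(2379, 262)))) = Add(-10974, Mul(-1, Rational(-12555, 262))) = Add(-10974, Rational(12555, 262)) = Rational(-2862633, 262)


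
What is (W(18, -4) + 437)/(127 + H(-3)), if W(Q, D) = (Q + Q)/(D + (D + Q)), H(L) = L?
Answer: 2203/620 ≈ 3.5532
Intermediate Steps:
W(Q, D) = 2*Q/(Q + 2*D) (W(Q, D) = (2*Q)/(Q + 2*D) = 2*Q/(Q + 2*D))
(W(18, -4) + 437)/(127 + H(-3)) = (2*18/(18 + 2*(-4)) + 437)/(127 - 3) = (2*18/(18 - 8) + 437)/124 = (2*18/10 + 437)*(1/124) = (2*18*(1/10) + 437)*(1/124) = (18/5 + 437)*(1/124) = (2203/5)*(1/124) = 2203/620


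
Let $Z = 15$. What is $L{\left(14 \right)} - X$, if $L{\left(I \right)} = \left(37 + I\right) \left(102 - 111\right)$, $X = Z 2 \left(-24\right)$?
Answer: $261$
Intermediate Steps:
$X = -720$ ($X = 15 \cdot 2 \left(-24\right) = 30 \left(-24\right) = -720$)
$L{\left(I \right)} = -333 - 9 I$ ($L{\left(I \right)} = \left(37 + I\right) \left(-9\right) = -333 - 9 I$)
$L{\left(14 \right)} - X = \left(-333 - 126\right) - -720 = \left(-333 - 126\right) + 720 = -459 + 720 = 261$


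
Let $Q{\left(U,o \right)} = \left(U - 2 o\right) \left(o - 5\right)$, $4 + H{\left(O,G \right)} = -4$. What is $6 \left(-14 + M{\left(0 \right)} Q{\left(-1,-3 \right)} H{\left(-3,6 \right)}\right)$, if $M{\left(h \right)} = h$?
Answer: $-84$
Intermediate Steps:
$H{\left(O,G \right)} = -8$ ($H{\left(O,G \right)} = -4 - 4 = -8$)
$Q{\left(U,o \right)} = \left(-5 + o\right) \left(U - 2 o\right)$ ($Q{\left(U,o \right)} = \left(U - 2 o\right) \left(-5 + o\right) = \left(-5 + o\right) \left(U - 2 o\right)$)
$6 \left(-14 + M{\left(0 \right)} Q{\left(-1,-3 \right)} H{\left(-3,6 \right)}\right) = 6 \left(-14 + 0 \left(\left(-5\right) \left(-1\right) - 2 \left(-3\right)^{2} + 10 \left(-3\right) - -3\right) \left(-8\right)\right) = 6 \left(-14 + 0 \left(5 - 18 - 30 + 3\right) \left(-8\right)\right) = 6 \left(-14 + 0 \left(-40\right) \left(-8\right)\right) = 6 \left(-14 + 0 \left(-8\right)\right) = 6 \left(-14 + 0\right) = 6 \left(-14\right) = -84$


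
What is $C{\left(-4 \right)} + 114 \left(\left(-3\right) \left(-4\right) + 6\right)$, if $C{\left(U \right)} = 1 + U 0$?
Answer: $2053$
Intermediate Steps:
$C{\left(U \right)} = 1$ ($C{\left(U \right)} = 1 + 0 = 1$)
$C{\left(-4 \right)} + 114 \left(\left(-3\right) \left(-4\right) + 6\right) = 1 + 114 \left(\left(-3\right) \left(-4\right) + 6\right) = 1 + 114 \left(12 + 6\right) = 1 + 114 \cdot 18 = 1 + 2052 = 2053$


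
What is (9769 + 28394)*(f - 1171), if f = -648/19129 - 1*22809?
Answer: -17505904977084/19129 ≈ -9.1515e+8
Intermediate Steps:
f = -436314009/19129 (f = -648*1/19129 - 22809 = -648/19129 - 22809 = -436314009/19129 ≈ -22809.)
(9769 + 28394)*(f - 1171) = (9769 + 28394)*(-436314009/19129 - 1171) = 38163*(-458714068/19129) = -17505904977084/19129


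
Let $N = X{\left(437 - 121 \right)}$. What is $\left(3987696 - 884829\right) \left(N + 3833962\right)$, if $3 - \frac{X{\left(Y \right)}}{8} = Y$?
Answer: $11888504590086$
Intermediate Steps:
$X{\left(Y \right)} = 24 - 8 Y$
$N = -2504$ ($N = 24 - 8 \left(437 - 121\right) = 24 - 2528 = -2504$)
$\left(3987696 - 884829\right) \left(N + 3833962\right) = \left(3987696 - 884829\right) \left(-2504 + 3833962\right) = 3102867 \cdot 3831458 = 11888504590086$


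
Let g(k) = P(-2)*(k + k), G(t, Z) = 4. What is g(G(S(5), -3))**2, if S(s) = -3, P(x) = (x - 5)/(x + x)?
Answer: 196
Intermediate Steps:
P(x) = (-5 + x)/(2*x) (P(x) = (-5 + x)/((2*x)) = (-5 + x)*(1/(2*x)) = (-5 + x)/(2*x))
g(k) = 7*k/2 (g(k) = ((1/2)*(-5 - 2)/(-2))*(k + k) = ((1/2)*(-1/2)*(-7))*(2*k) = 7*(2*k)/4 = 7*k/2)
g(G(S(5), -3))**2 = ((7/2)*4)**2 = 14**2 = 196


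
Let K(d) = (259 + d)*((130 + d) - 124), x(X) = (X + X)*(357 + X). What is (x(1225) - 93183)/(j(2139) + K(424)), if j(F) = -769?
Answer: 3782717/292921 ≈ 12.914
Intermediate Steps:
x(X) = 2*X*(357 + X) (x(X) = (2*X)*(357 + X) = 2*X*(357 + X))
K(d) = (6 + d)*(259 + d) (K(d) = (259 + d)*(6 + d) = (6 + d)*(259 + d))
(x(1225) - 93183)/(j(2139) + K(424)) = (2*1225*(357 + 1225) - 93183)/(-769 + (1554 + 424² + 265*424)) = (2*1225*1582 - 93183)/(-769 + (1554 + 179776 + 112360)) = (3875900 - 93183)/(-769 + 293690) = 3782717/292921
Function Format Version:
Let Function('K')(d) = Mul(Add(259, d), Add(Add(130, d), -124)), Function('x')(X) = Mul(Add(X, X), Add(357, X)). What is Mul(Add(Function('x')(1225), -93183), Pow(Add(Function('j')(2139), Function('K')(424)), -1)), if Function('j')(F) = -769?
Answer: Rational(3782717, 292921) ≈ 12.914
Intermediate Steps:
Function('x')(X) = Mul(2, X, Add(357, X)) (Function('x')(X) = Mul(Mul(2, X), Add(357, X)) = Mul(2, X, Add(357, X)))
Function('K')(d) = Mul(Add(6, d), Add(259, d)) (Function('K')(d) = Mul(Add(259, d), Add(6, d)) = Mul(Add(6, d), Add(259, d)))
Mul(Add(Function('x')(1225), -93183), Pow(Add(Function('j')(2139), Function('K')(424)), -1)) = Mul(Add(Mul(2, 1225, Add(357, 1225)), -93183), Pow(Add(-769, Add(1554, Pow(424, 2), Mul(265, 424))), -1)) = Mul(Add(Mul(2, 1225, 1582), -93183), Pow(Add(-769, Add(1554, 179776, 112360)), -1)) = Mul(Add(3875900, -93183), Pow(Add(-769, 293690), -1)) = Mul(3782717, Pow(292921, -1)) = Mul(3782717, Rational(1, 292921)) = Rational(3782717, 292921)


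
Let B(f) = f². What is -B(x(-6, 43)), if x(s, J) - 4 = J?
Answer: -2209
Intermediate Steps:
x(s, J) = 4 + J
-B(x(-6, 43)) = -(4 + 43)² = -1*47² = -1*2209 = -2209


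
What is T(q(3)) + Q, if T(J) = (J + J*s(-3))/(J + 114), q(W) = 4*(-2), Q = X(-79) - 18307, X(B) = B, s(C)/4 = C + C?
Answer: -974366/53 ≈ -18384.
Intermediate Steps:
s(C) = 8*C (s(C) = 4*(C + C) = 4*(2*C) = 8*C)
Q = -18386 (Q = -79 - 18307 = -18386)
q(W) = -8
T(J) = -23*J/(114 + J) (T(J) = (J + J*(8*(-3)))/(J + 114) = (J + J*(-24))/(114 + J) = (J - 24*J)/(114 + J) = (-23*J)/(114 + J) = -23*J/(114 + J))
T(q(3)) + Q = -23*(-8)/(114 - 8) - 18386 = -23*(-8)/106 - 18386 = -23*(-8)*1/106 - 18386 = 92/53 - 18386 = -974366/53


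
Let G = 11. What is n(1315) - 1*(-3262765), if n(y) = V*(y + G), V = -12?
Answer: 3246853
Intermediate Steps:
n(y) = -132 - 12*y (n(y) = -12*(y + 11) = -12*(11 + y) = -132 - 12*y)
n(1315) - 1*(-3262765) = (-132 - 12*1315) - 1*(-3262765) = (-132 - 15780) + 3262765 = -15912 + 3262765 = 3246853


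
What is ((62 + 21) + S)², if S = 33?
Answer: 13456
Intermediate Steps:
((62 + 21) + S)² = ((62 + 21) + 33)² = (83 + 33)² = 116² = 13456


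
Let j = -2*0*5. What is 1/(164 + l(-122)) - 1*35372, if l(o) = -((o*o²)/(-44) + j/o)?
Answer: -15993732787/452158 ≈ -35372.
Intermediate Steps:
j = 0 (j = 0*5 = 0)
l(o) = o³/44 (l(o) = -((o*o²)/(-44) + 0/o) = -(o³*(-1/44) + 0) = -(-o³/44 + 0) = -(-1)*o³/44 = o³/44)
1/(164 + l(-122)) - 1*35372 = 1/(164 + (1/44)*(-122)³) - 1*35372 = 1/(164 + (1/44)*(-1815848)) - 35372 = 1/(164 - 453962/11) - 35372 = 1/(-452158/11) - 35372 = -11/452158 - 35372 = -15993732787/452158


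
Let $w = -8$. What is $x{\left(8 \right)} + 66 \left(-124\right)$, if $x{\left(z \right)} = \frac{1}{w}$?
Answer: $- \frac{65473}{8} \approx -8184.1$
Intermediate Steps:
$x{\left(z \right)} = - \frac{1}{8}$ ($x{\left(z \right)} = \frac{1}{-8} = - \frac{1}{8}$)
$x{\left(8 \right)} + 66 \left(-124\right) = - \frac{1}{8} + 66 \left(-124\right) = - \frac{1}{8} - 8184 = - \frac{65473}{8}$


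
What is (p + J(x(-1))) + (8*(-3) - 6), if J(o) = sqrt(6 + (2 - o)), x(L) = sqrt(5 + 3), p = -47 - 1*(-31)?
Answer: -46 + sqrt(8 - 2*sqrt(2)) ≈ -43.726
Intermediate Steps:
p = -16 (p = -47 + 31 = -16)
x(L) = 2*sqrt(2) (x(L) = sqrt(8) = 2*sqrt(2))
J(o) = sqrt(8 - o)
(p + J(x(-1))) + (8*(-3) - 6) = (-16 + sqrt(8 - 2*sqrt(2))) + (8*(-3) - 6) = (-16 + sqrt(8 - 2*sqrt(2))) + (-24 - 6) = (-16 + sqrt(8 - 2*sqrt(2))) - 30 = -46 + sqrt(8 - 2*sqrt(2))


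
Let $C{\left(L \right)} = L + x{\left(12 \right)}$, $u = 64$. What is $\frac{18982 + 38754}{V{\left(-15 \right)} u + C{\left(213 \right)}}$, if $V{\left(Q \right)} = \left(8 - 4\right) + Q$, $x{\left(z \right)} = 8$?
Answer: $- \frac{8248}{69} \approx -119.54$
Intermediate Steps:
$V{\left(Q \right)} = 4 + Q$
$C{\left(L \right)} = 8 + L$ ($C{\left(L \right)} = L + 8 = 8 + L$)
$\frac{18982 + 38754}{V{\left(-15 \right)} u + C{\left(213 \right)}} = \frac{18982 + 38754}{\left(4 - 15\right) 64 + \left(8 + 213\right)} = \frac{57736}{\left(-11\right) 64 + 221} = \frac{57736}{-704 + 221} = \frac{57736}{-483} = 57736 \left(- \frac{1}{483}\right) = - \frac{8248}{69}$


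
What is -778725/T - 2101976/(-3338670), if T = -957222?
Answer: 256220192579/177547131930 ≈ 1.4431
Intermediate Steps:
-778725/T - 2101976/(-3338670) = -778725/(-957222) - 2101976/(-3338670) = -778725*(-1/957222) - 2101976*(-1/3338670) = 86525/106358 + 1050988/1669335 = 256220192579/177547131930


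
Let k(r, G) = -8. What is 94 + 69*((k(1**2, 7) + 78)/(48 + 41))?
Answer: 13196/89 ≈ 148.27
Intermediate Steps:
94 + 69*((k(1**2, 7) + 78)/(48 + 41)) = 94 + 69*((-8 + 78)/(48 + 41)) = 94 + 69*(70/89) = 94 + 4830/89 = 13196/89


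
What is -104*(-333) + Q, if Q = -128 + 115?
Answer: 34619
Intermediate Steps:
Q = -13
-104*(-333) + Q = -104*(-333) - 13 = 34632 - 13 = 34619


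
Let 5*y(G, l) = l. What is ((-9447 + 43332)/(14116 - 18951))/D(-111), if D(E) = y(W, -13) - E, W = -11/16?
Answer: -33885/524114 ≈ -0.064652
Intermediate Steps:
W = -11/16 (W = -11*1/16 = -11/16 ≈ -0.68750)
y(G, l) = l/5
D(E) = -13/5 - E (D(E) = (⅕)*(-13) - E = -13/5 - E)
((-9447 + 43332)/(14116 - 18951))/D(-111) = ((-9447 + 43332)/(14116 - 18951))/(-13/5 - 1*(-111)) = (33885/(-4835))/(-13/5 + 111) = (33885*(-1/4835))/(542/5) = -6777/967*5/542 = -33885/524114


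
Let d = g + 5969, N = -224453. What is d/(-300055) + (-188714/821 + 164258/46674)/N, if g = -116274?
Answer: 95132404007902340/258074123817658491 ≈ 0.36862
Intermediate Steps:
d = -110305 (d = -116274 + 5969 = -110305)
d/(-300055) + (-188714/821 + 164258/46674)/N = -110305/(-300055) + (-188714/821 + 164258/46674)/(-224453) = -110305*(-1/300055) + (-188714*1/821 + 164258*(1/46674))*(-1/224453) = 22061/60011 + (-188714/821 + 82129/23337)*(-1/224453) = 22061/60011 - 4336590709/19159677*(-1/224453) = 22061/60011 + 4336590709/4300446981681 = 95132404007902340/258074123817658491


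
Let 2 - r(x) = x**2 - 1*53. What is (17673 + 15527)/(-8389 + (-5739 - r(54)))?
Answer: -33200/11267 ≈ -2.9467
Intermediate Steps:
r(x) = 55 - x**2 (r(x) = 2 - (x**2 - 1*53) = 2 - (x**2 - 53) = 2 - (-53 + x**2) = 2 + (53 - x**2) = 55 - x**2)
(17673 + 15527)/(-8389 + (-5739 - r(54))) = (17673 + 15527)/(-8389 + (-5739 - (55 - 1*54**2))) = 33200/(-8389 + (-5739 - (55 - 1*2916))) = 33200/(-8389 + (-5739 - (55 - 2916))) = 33200/(-8389 + (-5739 - 1*(-2861))) = 33200/(-8389 + (-5739 + 2861)) = 33200/(-8389 - 2878) = 33200/(-11267) = 33200*(-1/11267) = -33200/11267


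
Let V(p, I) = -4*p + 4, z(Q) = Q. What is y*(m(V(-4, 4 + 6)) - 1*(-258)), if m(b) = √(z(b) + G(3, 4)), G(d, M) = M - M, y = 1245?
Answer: 321210 + 2490*√5 ≈ 3.2678e+5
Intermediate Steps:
V(p, I) = 4 - 4*p
G(d, M) = 0
m(b) = √b (m(b) = √(b + 0) = √b)
y*(m(V(-4, 4 + 6)) - 1*(-258)) = 1245*(√(4 - 4*(-4)) - 1*(-258)) = 1245*(√(4 + 16) + 258) = 1245*(√20 + 258) = 1245*(2*√5 + 258) = 1245*(258 + 2*√5) = 321210 + 2490*√5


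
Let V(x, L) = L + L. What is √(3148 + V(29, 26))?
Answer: 40*√2 ≈ 56.569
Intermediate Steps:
V(x, L) = 2*L
√(3148 + V(29, 26)) = √(3148 + 2*26) = √(3148 + 52) = √3200 = 40*√2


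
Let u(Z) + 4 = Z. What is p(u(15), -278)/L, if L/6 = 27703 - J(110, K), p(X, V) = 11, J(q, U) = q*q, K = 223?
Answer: 11/93618 ≈ 0.00011750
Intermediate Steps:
u(Z) = -4 + Z
J(q, U) = q²
L = 93618 (L = 6*(27703 - 1*110²) = 6*(27703 - 1*12100) = 6*(27703 - 12100) = 6*15603 = 93618)
p(u(15), -278)/L = 11/93618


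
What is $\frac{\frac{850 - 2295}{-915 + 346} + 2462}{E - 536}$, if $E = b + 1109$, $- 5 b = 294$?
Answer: $\frac{2337205}{487633} \approx 4.793$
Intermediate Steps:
$b = - \frac{294}{5}$ ($b = \left(- \frac{1}{5}\right) 294 = - \frac{294}{5} \approx -58.8$)
$E = \frac{5251}{5}$ ($E = - \frac{294}{5} + 1109 = \frac{5251}{5} \approx 1050.2$)
$\frac{\frac{850 - 2295}{-915 + 346} + 2462}{E - 536} = \frac{\frac{850 - 2295}{-915 + 346} + 2462}{\frac{5251}{5} - 536} = \frac{- \frac{1445}{-569} + 2462}{\frac{2571}{5}} = \left(\left(-1445\right) \left(- \frac{1}{569}\right) + 2462\right) \frac{5}{2571} = \left(\frac{1445}{569} + 2462\right) \frac{5}{2571} = \frac{1402323}{569} \cdot \frac{5}{2571} = \frac{2337205}{487633}$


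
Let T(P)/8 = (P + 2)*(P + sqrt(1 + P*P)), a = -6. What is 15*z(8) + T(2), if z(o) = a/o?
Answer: 211/4 + 32*sqrt(5) ≈ 124.30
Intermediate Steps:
z(o) = -6/o
T(P) = 8*(2 + P)*(P + sqrt(1 + P**2)) (T(P) = 8*((P + 2)*(P + sqrt(1 + P*P))) = 8*((2 + P)*(P + sqrt(1 + P**2))) = 8*(2 + P)*(P + sqrt(1 + P**2)))
15*z(8) + T(2) = 15*(-6/8) + (8*2**2 + 16*2 + 16*sqrt(1 + 2**2) + 8*2*sqrt(1 + 2**2)) = 15*(-6*1/8) + (8*4 + 32 + 16*sqrt(1 + 4) + 8*2*sqrt(1 + 4)) = 15*(-3/4) + (32 + 32 + 16*sqrt(5) + 8*2*sqrt(5)) = -45/4 + (32 + 32 + 16*sqrt(5) + 16*sqrt(5)) = -45/4 + (64 + 32*sqrt(5)) = 211/4 + 32*sqrt(5)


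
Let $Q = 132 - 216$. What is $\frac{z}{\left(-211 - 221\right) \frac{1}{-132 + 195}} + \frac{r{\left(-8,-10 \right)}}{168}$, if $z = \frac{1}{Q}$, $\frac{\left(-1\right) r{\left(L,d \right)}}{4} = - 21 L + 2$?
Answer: $- \frac{16313}{4032} \approx -4.0459$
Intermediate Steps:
$r{\left(L,d \right)} = -8 + 84 L$ ($r{\left(L,d \right)} = - 4 \left(- 21 L + 2\right) = - 4 \left(2 - 21 L\right) = -8 + 84 L$)
$Q = -84$ ($Q = 132 - 216 = -84$)
$z = - \frac{1}{84}$ ($z = \frac{1}{-84} = - \frac{1}{84} \approx -0.011905$)
$\frac{z}{\left(-211 - 221\right) \frac{1}{-132 + 195}} + \frac{r{\left(-8,-10 \right)}}{168} = - \frac{1}{84 \frac{-211 - 221}{-132 + 195}} + \frac{-8 + 84 \left(-8\right)}{168} = - \frac{1}{84 \left(- \frac{432}{63}\right)} + \left(-8 - 672\right) \frac{1}{168} = - \frac{1}{84 \left(\left(-432\right) \frac{1}{63}\right)} - \frac{85}{21} = - \frac{1}{84 \left(- \frac{48}{7}\right)} - \frac{85}{21} = \left(- \frac{1}{84}\right) \left(- \frac{7}{48}\right) - \frac{85}{21} = \frac{1}{576} - \frac{85}{21} = - \frac{16313}{4032}$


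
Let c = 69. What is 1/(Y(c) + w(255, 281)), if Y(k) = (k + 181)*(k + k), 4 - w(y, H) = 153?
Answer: 1/34351 ≈ 2.9111e-5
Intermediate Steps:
w(y, H) = -149 (w(y, H) = 4 - 1*153 = 4 - 153 = -149)
Y(k) = 2*k*(181 + k) (Y(k) = (181 + k)*(2*k) = 2*k*(181 + k))
1/(Y(c) + w(255, 281)) = 1/(2*69*(181 + 69) - 149) = 1/(2*69*250 - 149) = 1/(34500 - 149) = 1/34351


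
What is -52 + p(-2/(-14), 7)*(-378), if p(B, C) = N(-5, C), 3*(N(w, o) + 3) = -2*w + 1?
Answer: -304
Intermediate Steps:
N(w, o) = -8/3 - 2*w/3 (N(w, o) = -3 + (-2*w + 1)/3 = -3 + (1 - 2*w)/3 = -3 + (⅓ - 2*w/3) = -8/3 - 2*w/3)
p(B, C) = ⅔ (p(B, C) = -8/3 - ⅔*(-5) = -8/3 + 10/3 = ⅔)
-52 + p(-2/(-14), 7)*(-378) = -52 + (⅔)*(-378) = -52 - 252 = -304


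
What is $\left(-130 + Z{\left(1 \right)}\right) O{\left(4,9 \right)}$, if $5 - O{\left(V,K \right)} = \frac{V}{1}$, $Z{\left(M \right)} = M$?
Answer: $-129$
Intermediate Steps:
$O{\left(V,K \right)} = 5 - V$ ($O{\left(V,K \right)} = 5 - \frac{V}{1} = 5 - V 1 = 5 - V$)
$\left(-130 + Z{\left(1 \right)}\right) O{\left(4,9 \right)} = \left(-130 + 1\right) \left(5 - 4\right) = - 129 \left(5 - 4\right) = \left(-129\right) 1 = -129$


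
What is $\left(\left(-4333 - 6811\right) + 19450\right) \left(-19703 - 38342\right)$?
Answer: $-482121770$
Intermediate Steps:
$\left(\left(-4333 - 6811\right) + 19450\right) \left(-19703 - 38342\right) = \left(\left(-4333 - 6811\right) + 19450\right) \left(-58045\right) = \left(-11144 + 19450\right) \left(-58045\right) = 8306 \left(-58045\right) = -482121770$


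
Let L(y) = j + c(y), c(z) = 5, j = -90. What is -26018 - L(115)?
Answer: -25933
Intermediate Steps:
L(y) = -85 (L(y) = -90 + 5 = -85)
-26018 - L(115) = -26018 - 1*(-85) = -26018 + 85 = -25933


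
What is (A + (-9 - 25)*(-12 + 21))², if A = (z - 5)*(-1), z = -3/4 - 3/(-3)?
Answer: 1452025/16 ≈ 90752.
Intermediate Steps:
z = ¼ (z = -3*¼ - 3*(-⅓) = -¾ + 1 = ¼ ≈ 0.25000)
A = 19/4 (A = (¼ - 5)*(-1) = -19/4*(-1) = 19/4 ≈ 4.7500)
(A + (-9 - 25)*(-12 + 21))² = (19/4 + (-9 - 25)*(-12 + 21))² = (19/4 - 34*9)² = (19/4 - 306)² = (-1205/4)² = 1452025/16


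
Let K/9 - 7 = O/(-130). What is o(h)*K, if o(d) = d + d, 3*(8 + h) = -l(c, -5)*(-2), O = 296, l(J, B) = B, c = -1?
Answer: -62628/65 ≈ -963.51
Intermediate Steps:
h = -34/3 (h = -8 + (-1*(-5)*(-2))/3 = -8 + (5*(-2))/3 = -8 + (⅓)*(-10) = -8 - 10/3 = -34/3 ≈ -11.333)
o(d) = 2*d
K = 2763/65 (K = 63 + 9*(296/(-130)) = 63 + 9*(296*(-1/130)) = 63 + 9*(-148/65) = 63 - 1332/65 = 2763/65 ≈ 42.508)
o(h)*K = (2*(-34/3))*(2763/65) = -68/3*2763/65 = -62628/65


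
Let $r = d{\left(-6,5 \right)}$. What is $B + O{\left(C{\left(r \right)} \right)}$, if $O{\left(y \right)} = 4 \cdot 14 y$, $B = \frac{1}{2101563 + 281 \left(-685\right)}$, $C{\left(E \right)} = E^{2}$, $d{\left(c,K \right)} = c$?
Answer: $\frac{3848701249}{1909078} \approx 2016.0$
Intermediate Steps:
$r = -6$
$B = \frac{1}{1909078}$ ($B = \frac{1}{2101563 - 192485} = \frac{1}{1909078} \approx 5.2381 \cdot 10^{-7}$)
$O{\left(y \right)} = 56 y$
$B + O{\left(C{\left(r \right)} \right)} = \frac{1}{1909078} + 56 \left(-6\right)^{2} = \frac{1}{1909078} + 56 \cdot 36 = \frac{1}{1909078} + 2016 = \frac{3848701249}{1909078}$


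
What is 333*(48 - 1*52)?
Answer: -1332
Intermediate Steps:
333*(48 - 1*52) = 333*(48 - 52) = 333*(-4) = -1332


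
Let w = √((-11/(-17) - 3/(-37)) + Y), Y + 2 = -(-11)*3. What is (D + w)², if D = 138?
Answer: (86802 + √12552953)²/395641 ≈ 20630.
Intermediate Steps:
Y = 31 (Y = -2 - (-11)*3 = -2 - 1*(-33) = -2 + 33 = 31)
w = √12552953/629 (w = √((-11/(-17) - 3/(-37)) + 31) = √((-11*(-1/17) - 3*(-1/37)) + 31) = √((11/17 + 3/37) + 31) = √(458/629 + 31) = √(19957/629) = √12552953/629 ≈ 5.6328)
(D + w)² = (138 + √12552953/629)²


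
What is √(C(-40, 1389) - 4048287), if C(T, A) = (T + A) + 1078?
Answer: 78*I*√665 ≈ 2011.4*I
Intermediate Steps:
C(T, A) = 1078 + A + T (C(T, A) = (A + T) + 1078 = 1078 + A + T)
√(C(-40, 1389) - 4048287) = √((1078 + 1389 - 40) - 4048287) = √(2427 - 4048287) = √(-4045860) = 78*I*√665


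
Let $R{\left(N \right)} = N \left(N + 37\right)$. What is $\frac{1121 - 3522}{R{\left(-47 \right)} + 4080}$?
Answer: $- \frac{343}{650} \approx -0.52769$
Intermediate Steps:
$R{\left(N \right)} = N \left(37 + N\right)$
$\frac{1121 - 3522}{R{\left(-47 \right)} + 4080} = \frac{1121 - 3522}{- 47 \left(37 - 47\right) + 4080} = - \frac{2401}{\left(-47\right) \left(-10\right) + 4080} = - \frac{2401}{470 + 4080} = - \frac{2401}{4550} = \left(-2401\right) \frac{1}{4550} = - \frac{343}{650}$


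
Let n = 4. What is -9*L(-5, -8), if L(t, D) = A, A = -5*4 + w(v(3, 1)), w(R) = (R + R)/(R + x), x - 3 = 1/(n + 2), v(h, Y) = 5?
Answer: 8280/49 ≈ 168.98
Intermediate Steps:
x = 19/6 (x = 3 + 1/(4 + 2) = 3 + 1/6 = 19/6 ≈ 3.1667)
w(R) = 2*R/(19/6 + R) (w(R) = (R + R)/(R + 19/6) = (2*R)/(19/6 + R) = 2*R/(19/6 + R))
A = -920/49 (A = -5*4 + 12*5/(19 + 6*5) = -20 + 12*5/(19 + 30) = -20 + 12*5/49 = -20 + 12*5*(1/49) = -20 + 60/49 = -920/49 ≈ -18.776)
L(t, D) = -920/49
-9*L(-5, -8) = -9*(-920/49) = 8280/49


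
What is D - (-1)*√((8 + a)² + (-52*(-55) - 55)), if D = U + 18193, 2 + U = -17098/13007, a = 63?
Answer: 236593239/13007 + √7846 ≈ 18278.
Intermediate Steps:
U = -43112/13007 (U = -2 - 17098/13007 = -43112/13007 ≈ -3.3145)
D = 236593239/13007 (D = -43112/13007 + 18193 = 236593239/13007 ≈ 18190.)
D - (-1)*√((8 + a)² + (-52*(-55) - 55)) = 236593239/13007 - (-1)*√((8 + 63)² + (-52*(-55) - 55)) = 236593239/13007 - (-1)*√(71² + (2860 - 55)) = 236593239/13007 - (-1)*√(5041 + 2805) = 236593239/13007 - (-1)*√7846 = 236593239/13007 + √7846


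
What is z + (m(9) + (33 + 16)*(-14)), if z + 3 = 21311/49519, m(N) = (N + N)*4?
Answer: -30531912/49519 ≈ -616.57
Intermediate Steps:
m(N) = 8*N (m(N) = (2*N)*4 = 8*N)
z = -127246/49519 (z = -3 + 21311/49519 = -127246/49519 ≈ -2.5696)
z + (m(9) + (33 + 16)*(-14)) = -127246/49519 + (8*9 + (33 + 16)*(-14)) = -127246/49519 + (72 + 49*(-14)) = -127246/49519 + (72 - 686) = -127246/49519 - 614 = -30531912/49519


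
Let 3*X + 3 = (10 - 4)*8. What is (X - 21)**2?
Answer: 36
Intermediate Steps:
X = 15 (X = -1 + ((10 - 4)*8)/3 = -1 + (6*8)/3 = -1 + (1/3)*48 = -1 + 16 = 15)
(X - 21)**2 = (15 - 21)**2 = (-6)**2 = 36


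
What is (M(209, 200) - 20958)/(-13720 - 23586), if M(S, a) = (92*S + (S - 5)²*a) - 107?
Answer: -8321363/37306 ≈ -223.06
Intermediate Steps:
M(S, a) = -107 + 92*S + a*(-5 + S)² (M(S, a) = (92*S + (-5 + S)²*a) - 107 = (92*S + a*(-5 + S)²) - 107 = -107 + 92*S + a*(-5 + S)²)
(M(209, 200) - 20958)/(-13720 - 23586) = ((-107 + 92*209 + 200*(-5 + 209)²) - 20958)/(-13720 - 23586) = ((-107 + 19228 + 200*204²) - 20958)/(-37306) = ((-107 + 19228 + 200*41616) - 20958)*(-1/37306) = ((-107 + 19228 + 8323200) - 20958)*(-1/37306) = (8342321 - 20958)*(-1/37306) = 8321363*(-1/37306) = -8321363/37306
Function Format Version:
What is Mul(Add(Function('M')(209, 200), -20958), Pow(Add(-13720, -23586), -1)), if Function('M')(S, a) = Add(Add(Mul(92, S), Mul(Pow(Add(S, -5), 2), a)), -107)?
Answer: Rational(-8321363, 37306) ≈ -223.06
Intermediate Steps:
Function('M')(S, a) = Add(-107, Mul(92, S), Mul(a, Pow(Add(-5, S), 2))) (Function('M')(S, a) = Add(Add(Mul(92, S), Mul(Pow(Add(-5, S), 2), a)), -107) = Add(Add(Mul(92, S), Mul(a, Pow(Add(-5, S), 2))), -107) = Add(-107, Mul(92, S), Mul(a, Pow(Add(-5, S), 2))))
Mul(Add(Function('M')(209, 200), -20958), Pow(Add(-13720, -23586), -1)) = Mul(Add(Add(-107, Mul(92, 209), Mul(200, Pow(Add(-5, 209), 2))), -20958), Pow(Add(-13720, -23586), -1)) = Mul(Add(Add(-107, 19228, Mul(200, Pow(204, 2))), -20958), Pow(-37306, -1)) = Mul(Add(Add(-107, 19228, Mul(200, 41616)), -20958), Rational(-1, 37306)) = Mul(Add(Add(-107, 19228, 8323200), -20958), Rational(-1, 37306)) = Mul(Add(8342321, -20958), Rational(-1, 37306)) = Mul(8321363, Rational(-1, 37306)) = Rational(-8321363, 37306)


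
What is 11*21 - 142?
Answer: 89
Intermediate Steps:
11*21 - 142 = 231 - 142 = 89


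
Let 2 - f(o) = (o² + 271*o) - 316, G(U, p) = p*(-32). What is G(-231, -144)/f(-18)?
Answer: 192/203 ≈ 0.94581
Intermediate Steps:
G(U, p) = -32*p
f(o) = 318 - o² - 271*o (f(o) = 2 - ((o² + 271*o) - 316) = 2 - (-316 + o² + 271*o) = 2 + (316 - o² - 271*o) = 318 - o² - 271*o)
G(-231, -144)/f(-18) = (-32*(-144))/(318 - 1*(-18)² - 271*(-18)) = 4608/(318 - 1*324 + 4878) = 4608/(318 - 324 + 4878) = 4608/4872 = 4608*(1/4872) = 192/203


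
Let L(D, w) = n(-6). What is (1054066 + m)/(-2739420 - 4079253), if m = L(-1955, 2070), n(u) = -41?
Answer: -1054025/6818673 ≈ -0.15458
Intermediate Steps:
L(D, w) = -41
m = -41
(1054066 + m)/(-2739420 - 4079253) = (1054066 - 41)/(-2739420 - 4079253) = 1054025/(-6818673) = 1054025*(-1/6818673) = -1054025/6818673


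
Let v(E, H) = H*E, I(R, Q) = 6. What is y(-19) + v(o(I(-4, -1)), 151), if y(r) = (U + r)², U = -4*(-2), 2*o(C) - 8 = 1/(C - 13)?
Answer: 9999/14 ≈ 714.21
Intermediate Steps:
o(C) = 4 + 1/(2*(-13 + C)) (o(C) = 4 + 1/(2*(C - 13)) = 4 + 1/(2*(-13 + C)))
U = 8
v(E, H) = E*H
y(r) = (8 + r)²
y(-19) + v(o(I(-4, -1)), 151) = (8 - 19)² + ((-103 + 8*6)/(2*(-13 + 6)))*151 = (-11)² + ((½)*(-103 + 48)/(-7))*151 = 121 + ((½)*(-⅐)*(-55))*151 = 121 + (55/14)*151 = 121 + 8305/14 = 9999/14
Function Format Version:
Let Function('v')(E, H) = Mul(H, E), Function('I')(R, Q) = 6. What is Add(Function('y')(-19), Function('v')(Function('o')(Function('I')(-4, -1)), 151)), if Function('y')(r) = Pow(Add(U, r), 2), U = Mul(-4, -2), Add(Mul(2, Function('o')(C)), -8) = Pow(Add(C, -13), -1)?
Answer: Rational(9999, 14) ≈ 714.21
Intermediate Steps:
Function('o')(C) = Add(4, Mul(Rational(1, 2), Pow(Add(-13, C), -1))) (Function('o')(C) = Add(4, Mul(Rational(1, 2), Pow(Add(C, -13), -1))) = Add(4, Mul(Rational(1, 2), Pow(Add(-13, C), -1))))
U = 8
Function('v')(E, H) = Mul(E, H)
Function('y')(r) = Pow(Add(8, r), 2)
Add(Function('y')(-19), Function('v')(Function('o')(Function('I')(-4, -1)), 151)) = Add(Pow(Add(8, -19), 2), Mul(Mul(Rational(1, 2), Pow(Add(-13, 6), -1), Add(-103, Mul(8, 6))), 151)) = Add(Pow(-11, 2), Mul(Mul(Rational(1, 2), Pow(-7, -1), Add(-103, 48)), 151)) = Add(121, Mul(Mul(Rational(1, 2), Rational(-1, 7), -55), 151)) = Add(121, Mul(Rational(55, 14), 151)) = Add(121, Rational(8305, 14)) = Rational(9999, 14)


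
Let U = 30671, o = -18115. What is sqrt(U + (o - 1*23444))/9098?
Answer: I*sqrt(2722)/4549 ≈ 0.011469*I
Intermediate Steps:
sqrt(U + (o - 1*23444))/9098 = sqrt(30671 + (-18115 - 1*23444))/9098 = sqrt(30671 + (-18115 - 23444))*(1/9098) = sqrt(30671 - 41559)*(1/9098) = sqrt(-10888)*(1/9098) = (2*I*sqrt(2722))*(1/9098) = I*sqrt(2722)/4549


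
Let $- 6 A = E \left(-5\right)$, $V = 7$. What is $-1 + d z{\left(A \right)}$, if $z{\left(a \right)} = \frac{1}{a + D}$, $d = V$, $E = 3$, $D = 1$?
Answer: $1$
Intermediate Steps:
$d = 7$
$A = \frac{5}{2}$ ($A = - \frac{3 \left(-5\right)}{6} = \left(- \frac{1}{6}\right) \left(-15\right) = \frac{5}{2} \approx 2.5$)
$z{\left(a \right)} = \frac{1}{1 + a}$ ($z{\left(a \right)} = \frac{1}{a + 1} = \frac{1}{1 + a}$)
$-1 + d z{\left(A \right)} = -1 + \frac{7}{1 + \frac{5}{2}} = -1 + \frac{7}{\frac{7}{2}} = -1 + 7 \cdot \frac{2}{7} = -1 + 2 = 1$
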